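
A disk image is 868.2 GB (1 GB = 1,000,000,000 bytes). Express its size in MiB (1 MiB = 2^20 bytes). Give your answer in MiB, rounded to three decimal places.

827,980.042 MiB

868.2 GB = 868.2 × 10^9 bytes = 868,200,000,000 bytes
1 MiB = 2^20 bytes = 1,048,576 bytes
868,200,000,000 / 1,048,576 = 827,980.042 MiB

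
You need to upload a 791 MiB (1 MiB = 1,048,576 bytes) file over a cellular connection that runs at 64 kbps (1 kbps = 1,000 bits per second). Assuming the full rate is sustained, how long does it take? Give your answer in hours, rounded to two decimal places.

791 MiB = 829,423,616 bytes = 6,635,388,928 bits
64 kbps = 64,000 bits/s
time = 6,635,388,928 / 64,000 = 103,677.9520 s
103,677.9520 s / 3600 = 28.80 hours

28.80 hours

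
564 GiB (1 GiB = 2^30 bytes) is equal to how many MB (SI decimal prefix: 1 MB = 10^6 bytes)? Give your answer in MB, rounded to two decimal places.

564 GiB × 1,073,741,824 bytes/GiB = 605,590,388,736 bytes
1 MB = 1,000,000 bytes
605,590,388,736 / 1,000,000 = 605,590.39 MB

605,590.39 MB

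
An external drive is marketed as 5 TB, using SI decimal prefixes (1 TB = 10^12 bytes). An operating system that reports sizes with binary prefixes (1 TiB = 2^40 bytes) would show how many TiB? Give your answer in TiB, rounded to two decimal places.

5 TB = 5 × 10^12 bytes = 5,000,000,000,000 bytes
1 TiB = 2^40 bytes = 1,099,511,627,776 bytes
5,000,000,000,000 / 1,099,511,627,776 = 4.55 TiB

4.55 TiB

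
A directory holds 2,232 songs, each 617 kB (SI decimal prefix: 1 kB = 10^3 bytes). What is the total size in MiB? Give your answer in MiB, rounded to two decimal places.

Total = 2,232 × 617 kB = 1,377,144 kB
= 1,377,144 × 1,000 bytes = 1,377,144,000 bytes
1 MiB = 1,048,576 bytes
1,377,144,000 / 1,048,576 = 1,313.35 MiB

1,313.35 MiB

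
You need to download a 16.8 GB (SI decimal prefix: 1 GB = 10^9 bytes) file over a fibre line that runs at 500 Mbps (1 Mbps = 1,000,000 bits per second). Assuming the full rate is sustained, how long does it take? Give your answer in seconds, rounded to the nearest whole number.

269 seconds

16.8 GB = 16,800,000,000 bytes = 134,400,000,000 bits
500 Mbps = 500,000,000 bits/s
time = 134,400,000,000 / 500,000,000 = 269 s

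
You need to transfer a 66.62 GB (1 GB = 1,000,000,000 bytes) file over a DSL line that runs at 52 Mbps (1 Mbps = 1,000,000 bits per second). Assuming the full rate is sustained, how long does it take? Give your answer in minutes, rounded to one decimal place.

170.8 minutes

66.62 GB = 66,620,000,000 bytes = 532,960,000,000 bits
52 Mbps = 52,000,000 bits/s
time = 532,960,000,000 / 52,000,000 = 10,249.23 s
10,249.23 s / 60 = 170.8 minutes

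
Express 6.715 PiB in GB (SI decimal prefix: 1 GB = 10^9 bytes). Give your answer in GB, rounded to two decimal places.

7,560,417.87 GB

6.715 PiB = 6.715 × 2^50 bytes = 7,560,417,874,448,220.16 bytes
1 GB = 1,000,000,000 bytes
7,560,417,874,448,220.16 / 1,000,000,000 = 7,560,417.87 GB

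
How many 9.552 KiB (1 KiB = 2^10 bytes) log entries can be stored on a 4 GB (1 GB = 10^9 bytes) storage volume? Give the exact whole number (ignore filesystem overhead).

Capacity: 4 GB = 4,000,000,000 bytes
Per item: 9.552 KiB = 9,781.248 bytes
⌊4,000,000,000 / 9,781.248⌋ = 408,945

408,945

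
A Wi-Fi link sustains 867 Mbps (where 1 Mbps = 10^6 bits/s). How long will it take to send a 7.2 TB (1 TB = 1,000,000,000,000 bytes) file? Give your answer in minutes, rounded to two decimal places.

1,107.27 minutes

7.2 TB = 7,200,000,000,000 bytes = 57,600,000,000,000 bits
867 Mbps = 867,000,000 bits/s
time = 57,600,000,000,000 / 867,000,000 = 66,435.986 s
66,435.986 s / 60 = 1,107.27 minutes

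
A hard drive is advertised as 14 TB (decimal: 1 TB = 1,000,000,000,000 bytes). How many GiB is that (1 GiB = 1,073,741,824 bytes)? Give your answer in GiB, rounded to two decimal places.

13,038.52 GiB

14 TB × 1,000,000,000,000 bytes/TB = 14,000,000,000,000 bytes
1 GiB = 2^30 bytes = 1,073,741,824 bytes
14,000,000,000,000 / 1,073,741,824 = 13,038.52 GiB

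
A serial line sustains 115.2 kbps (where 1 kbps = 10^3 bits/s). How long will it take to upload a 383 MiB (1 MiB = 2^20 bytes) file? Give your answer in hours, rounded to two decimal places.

7.75 hours

383 MiB = 401,604,608 bytes = 3,212,836,864 bits
115.2 kbps = 115,200 bits/s
time = 3,212,836,864 / 115,200 = 27,889.2089 s
27,889.2089 s / 3600 = 7.75 hours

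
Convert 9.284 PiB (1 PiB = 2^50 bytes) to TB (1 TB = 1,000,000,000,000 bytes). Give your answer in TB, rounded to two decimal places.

9.284 PiB × 1,125,899,906,842,624 bytes/PiB = 10,452,854,735,126,921.216 bytes
1 TB = 1,000,000,000,000 bytes
10,452,854,735,126,921.216 / 1,000,000,000,000 = 10,452.85 TB

10,452.85 TB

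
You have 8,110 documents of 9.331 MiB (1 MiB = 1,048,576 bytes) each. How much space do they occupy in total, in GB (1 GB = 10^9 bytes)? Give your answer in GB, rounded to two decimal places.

Total = 8,110 × 9.331 MiB = 75674.41 MiB
= 75674.41 × 1,048,576 bytes = 79,350,370,140.16 bytes
1 GB = 1,000,000,000 bytes
79,350,370,140.16 / 1,000,000,000 = 79.35 GB

79.35 GB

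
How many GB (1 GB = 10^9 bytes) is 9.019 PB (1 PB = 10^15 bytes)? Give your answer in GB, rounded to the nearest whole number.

9,019,000 GB

9.019 PB × 1,000,000,000,000,000 bytes/PB = 9,019,000,000,000,000 bytes
1 GB = 10^9 bytes = 1,000,000,000 bytes
9,019,000,000,000,000 / 1,000,000,000 = 9,019,000 GB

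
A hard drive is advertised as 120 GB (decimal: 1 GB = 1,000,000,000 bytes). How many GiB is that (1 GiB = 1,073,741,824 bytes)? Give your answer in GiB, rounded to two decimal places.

111.76 GiB

120 GB = 120 × 10^9 bytes = 120,000,000,000 bytes
1 GiB = 2^30 bytes = 1,073,741,824 bytes
120,000,000,000 / 1,073,741,824 = 111.76 GiB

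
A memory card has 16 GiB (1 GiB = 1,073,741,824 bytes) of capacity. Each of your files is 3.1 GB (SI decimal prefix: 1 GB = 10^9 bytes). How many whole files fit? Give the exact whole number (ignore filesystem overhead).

Capacity: 16 GiB = 17,179,869,184 bytes
Per item: 3.1 GB = 3,100,000,000 bytes
⌊17,179,869,184 / 3,100,000,000⌋ = 5

5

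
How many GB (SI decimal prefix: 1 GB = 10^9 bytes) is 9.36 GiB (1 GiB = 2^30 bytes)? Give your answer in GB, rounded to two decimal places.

9.36 GiB = 9.36 × 2^30 bytes = 10,050,223,472.64 bytes
1 GB = 10^9 bytes = 1,000,000,000 bytes
10,050,223,472.64 / 1,000,000,000 = 10.05 GB

10.05 GB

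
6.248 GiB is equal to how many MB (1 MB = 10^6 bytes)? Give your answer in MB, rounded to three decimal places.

6.248 GiB = 6.248 × 2^30 bytes = 6,708,738,916.352 bytes
1 MB = 1,000,000 bytes
6,708,738,916.352 / 1,000,000 = 6,708.739 MB

6,708.739 MB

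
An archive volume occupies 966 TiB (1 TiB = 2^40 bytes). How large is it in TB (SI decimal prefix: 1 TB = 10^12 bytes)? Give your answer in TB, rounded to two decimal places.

1,062.13 TB

966 TiB = 966 × 2^40 bytes = 1,062,128,232,431,616 bytes
1 TB = 10^12 bytes = 1,000,000,000,000 bytes
1,062,128,232,431,616 / 1,000,000,000,000 = 1,062.13 TB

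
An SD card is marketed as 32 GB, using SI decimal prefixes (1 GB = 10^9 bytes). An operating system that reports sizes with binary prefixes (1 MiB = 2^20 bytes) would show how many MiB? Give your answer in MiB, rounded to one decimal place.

30,517.6 MiB

32 GB = 32 × 10^9 bytes = 32,000,000,000 bytes
1 MiB = 1,048,576 bytes
32,000,000,000 / 1,048,576 = 30,517.6 MiB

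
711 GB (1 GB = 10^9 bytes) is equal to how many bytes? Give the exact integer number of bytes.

711,000,000,000 bytes

711 × 1,000,000,000 = 711,000,000,000 bytes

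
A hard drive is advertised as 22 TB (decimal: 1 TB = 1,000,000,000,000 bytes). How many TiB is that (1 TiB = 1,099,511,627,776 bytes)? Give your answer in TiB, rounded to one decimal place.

20.0 TiB

22 TB = 22 × 10^12 bytes = 22,000,000,000,000 bytes
1 TiB = 2^40 bytes = 1,099,511,627,776 bytes
22,000,000,000,000 / 1,099,511,627,776 = 20.0 TiB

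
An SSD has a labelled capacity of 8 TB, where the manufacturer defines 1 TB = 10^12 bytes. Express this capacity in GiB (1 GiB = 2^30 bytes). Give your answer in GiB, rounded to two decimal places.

8 TB × 1,000,000,000,000 bytes/TB = 8,000,000,000,000 bytes
1 GiB = 2^30 bytes = 1,073,741,824 bytes
8,000,000,000,000 / 1,073,741,824 = 7,450.58 GiB

7,450.58 GiB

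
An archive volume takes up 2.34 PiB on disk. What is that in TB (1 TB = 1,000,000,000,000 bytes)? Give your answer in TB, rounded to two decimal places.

2,634.61 TB

2.34 PiB = 2.34 × 2^50 bytes = 2,634,605,782,011,740.16 bytes
1 TB = 1,000,000,000,000 bytes
2,634,605,782,011,740.16 / 1,000,000,000,000 = 2,634.61 TB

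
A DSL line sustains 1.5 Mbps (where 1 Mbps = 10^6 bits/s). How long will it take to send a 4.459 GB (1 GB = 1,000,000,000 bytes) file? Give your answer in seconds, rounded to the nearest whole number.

23,781 seconds

4.459 GB = 4,459,000,000 bytes = 35,672,000,000 bits
1.5 Mbps = 1,500,000 bits/s
time = 35,672,000,000 / 1,500,000 = 23,781 s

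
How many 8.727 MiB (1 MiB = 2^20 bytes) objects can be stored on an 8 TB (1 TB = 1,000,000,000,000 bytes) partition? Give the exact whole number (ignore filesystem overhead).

874,228

Capacity: 8 TB = 8,000,000,000,000 bytes
Per item: 8.727 MiB = 9,150,922.752 bytes
⌊8,000,000,000,000 / 9,150,922.752⌋ = 874,228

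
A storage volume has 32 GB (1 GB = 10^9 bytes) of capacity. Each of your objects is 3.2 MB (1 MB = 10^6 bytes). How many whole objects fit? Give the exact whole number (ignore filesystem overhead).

Capacity: 32 GB = 32,000,000,000 bytes
Per item: 3.2 MB = 3,200,000 bytes
⌊32,000,000,000 / 3,200,000⌋ = 10,000

10,000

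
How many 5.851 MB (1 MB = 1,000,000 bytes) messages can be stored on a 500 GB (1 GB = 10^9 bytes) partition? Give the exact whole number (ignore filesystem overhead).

85,455

Capacity: 500 GB = 500,000,000,000 bytes
Per item: 5.851 MB = 5,851,000 bytes
⌊500,000,000,000 / 5,851,000⌋ = 85,455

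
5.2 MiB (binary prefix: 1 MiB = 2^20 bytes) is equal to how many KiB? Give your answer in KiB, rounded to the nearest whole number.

5,325 KiB

5.2 MiB = 5.2 × 2^20 bytes = 5,452,595.2 bytes
1 KiB = 2^10 bytes = 1,024 bytes
5,452,595.2 / 1,024 = 5,325 KiB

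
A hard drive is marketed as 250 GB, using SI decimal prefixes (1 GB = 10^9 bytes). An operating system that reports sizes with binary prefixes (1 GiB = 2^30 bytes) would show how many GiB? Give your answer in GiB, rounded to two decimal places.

232.83 GiB

250 GB × 1,000,000,000 bytes/GB = 250,000,000,000 bytes
1 GiB = 2^30 bytes = 1,073,741,824 bytes
250,000,000,000 / 1,073,741,824 = 232.83 GiB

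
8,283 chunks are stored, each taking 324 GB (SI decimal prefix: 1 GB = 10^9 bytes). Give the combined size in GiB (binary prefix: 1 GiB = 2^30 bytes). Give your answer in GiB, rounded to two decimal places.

2,499,382.94 GiB

Total = 8,283 × 324 GB = 2,683,692 GB
= 2,683,692 × 1,000,000,000 bytes = 2,683,692,000,000,000 bytes
1 GiB = 1,073,741,824 bytes
2,683,692,000,000,000 / 1,073,741,824 = 2,499,382.94 GiB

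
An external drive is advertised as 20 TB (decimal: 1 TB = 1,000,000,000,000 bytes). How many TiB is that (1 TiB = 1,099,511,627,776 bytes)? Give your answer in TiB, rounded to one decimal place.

18.2 TiB

20 TB × 1,000,000,000,000 bytes/TB = 20,000,000,000,000 bytes
1 TiB = 1,099,511,627,776 bytes
20,000,000,000,000 / 1,099,511,627,776 = 18.2 TiB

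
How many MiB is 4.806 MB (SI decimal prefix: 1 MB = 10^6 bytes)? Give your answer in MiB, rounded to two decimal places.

4.58 MiB

4.806 MB × 1,000,000 bytes/MB = 4,806,000 bytes
1 MiB = 1,048,576 bytes
4,806,000 / 1,048,576 = 4.58 MiB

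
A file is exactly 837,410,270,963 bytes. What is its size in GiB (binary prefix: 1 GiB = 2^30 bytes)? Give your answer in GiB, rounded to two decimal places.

837,410,270,963 bytes given.
1 GiB = 2^30 bytes = 1,073,741,824 bytes
837,410,270,963 / 1,073,741,824 = 779.90 GiB

779.90 GiB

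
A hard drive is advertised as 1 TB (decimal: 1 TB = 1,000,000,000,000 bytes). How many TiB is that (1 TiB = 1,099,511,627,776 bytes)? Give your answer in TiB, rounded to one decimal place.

0.9 TiB

1 TB × 1,000,000,000,000 bytes/TB = 1,000,000,000,000 bytes
1 TiB = 1,099,511,627,776 bytes
1,000,000,000,000 / 1,099,511,627,776 = 0.9 TiB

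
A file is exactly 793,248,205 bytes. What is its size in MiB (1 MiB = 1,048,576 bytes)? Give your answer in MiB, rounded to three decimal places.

756.500 MiB

793,248,205 bytes given.
1 MiB = 1,048,576 bytes
793,248,205 / 1,048,576 = 756.500 MiB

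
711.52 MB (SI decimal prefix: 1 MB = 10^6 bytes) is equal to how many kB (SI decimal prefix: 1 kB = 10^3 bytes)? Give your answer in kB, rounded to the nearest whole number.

711,520 kB

711.52 MB = 711.52 × 10^6 bytes = 711,520,000 bytes
1 kB = 1,000 bytes
711,520,000 / 1,000 = 711,520 kB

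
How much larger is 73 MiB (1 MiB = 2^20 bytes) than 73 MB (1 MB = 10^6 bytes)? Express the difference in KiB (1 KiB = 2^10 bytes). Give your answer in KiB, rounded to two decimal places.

73 MiB = 73 × 1,048,576 = 76,546,048 bytes
73 MB = 73 × 1,000,000 = 73,000,000 bytes
difference = 3,546,048 bytes
3,546,048 / 1,024 = 3,462.94 KiB

3,462.94 KiB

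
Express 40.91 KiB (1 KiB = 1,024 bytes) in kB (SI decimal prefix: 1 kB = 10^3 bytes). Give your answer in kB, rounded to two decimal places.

41.89 kB

40.91 KiB × 1,024 bytes/KiB = 41,891.84 bytes
1 kB = 10^3 bytes = 1,000 bytes
41,891.84 / 1,000 = 41.89 kB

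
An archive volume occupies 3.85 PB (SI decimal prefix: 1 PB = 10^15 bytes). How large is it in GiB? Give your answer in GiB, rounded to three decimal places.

3.85 PB × 1,000,000,000,000,000 bytes/PB = 3,850,000,000,000,000 bytes
1 GiB = 1,073,741,824 bytes
3,850,000,000,000,000 / 1,073,741,824 = 3,585,591.912 GiB

3,585,591.912 GiB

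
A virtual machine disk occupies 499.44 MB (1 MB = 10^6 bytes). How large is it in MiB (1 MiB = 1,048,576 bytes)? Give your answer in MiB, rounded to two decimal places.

499.44 MB × 1,000,000 bytes/MB = 499,440,000 bytes
1 MiB = 1,048,576 bytes
499,440,000 / 1,048,576 = 476.30 MiB

476.30 MiB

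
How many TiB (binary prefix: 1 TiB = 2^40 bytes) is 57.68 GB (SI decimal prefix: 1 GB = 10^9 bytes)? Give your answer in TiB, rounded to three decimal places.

57.68 GB = 57.68 × 10^9 bytes = 57,680,000,000 bytes
1 TiB = 2^40 bytes = 1,099,511,627,776 bytes
57,680,000,000 / 1,099,511,627,776 = 0.052 TiB

0.052 TiB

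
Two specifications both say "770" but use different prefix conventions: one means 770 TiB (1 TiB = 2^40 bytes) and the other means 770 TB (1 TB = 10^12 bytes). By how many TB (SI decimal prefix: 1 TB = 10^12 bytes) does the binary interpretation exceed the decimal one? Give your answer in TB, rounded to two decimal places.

770 TiB = 770 × 1,099,511,627,776 = 846,623,953,387,520 bytes
770 TB = 770 × 1,000,000,000,000 = 770,000,000,000,000 bytes
difference = 76,623,953,387,520 bytes
76,623,953,387,520 / 1,000,000,000,000 = 76.62 TB

76.62 TB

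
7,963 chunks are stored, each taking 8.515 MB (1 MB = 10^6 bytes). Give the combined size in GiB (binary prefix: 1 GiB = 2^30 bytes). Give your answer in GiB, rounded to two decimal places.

Total = 7,963 × 8.515 MB = 67804.945 MB
= 67804.945 × 1,000,000 bytes = 67,804,945,000 bytes
1 GiB = 1,073,741,824 bytes
67,804,945,000 / 1,073,741,824 = 63.15 GiB

63.15 GiB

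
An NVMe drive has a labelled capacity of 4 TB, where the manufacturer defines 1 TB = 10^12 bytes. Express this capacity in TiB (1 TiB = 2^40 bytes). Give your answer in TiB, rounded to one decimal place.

4 TB = 4 × 10^12 bytes = 4,000,000,000,000 bytes
1 TiB = 2^40 bytes = 1,099,511,627,776 bytes
4,000,000,000,000 / 1,099,511,627,776 = 3.6 TiB

3.6 TiB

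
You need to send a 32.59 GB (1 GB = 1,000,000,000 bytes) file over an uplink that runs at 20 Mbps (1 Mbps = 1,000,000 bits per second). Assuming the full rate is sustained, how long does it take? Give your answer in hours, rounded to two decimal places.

32.59 GB = 32,590,000,000 bytes = 260,720,000,000 bits
20 Mbps = 20,000,000 bits/s
time = 260,720,000,000 / 20,000,000 = 13,036.0000 s
13,036.0000 s / 3600 = 3.62 hours

3.62 hours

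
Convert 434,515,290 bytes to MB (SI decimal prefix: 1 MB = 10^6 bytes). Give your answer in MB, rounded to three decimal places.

434,515,290 bytes given.
1 MB = 10^6 bytes = 1,000,000 bytes
434,515,290 / 1,000,000 = 434.515 MB

434.515 MB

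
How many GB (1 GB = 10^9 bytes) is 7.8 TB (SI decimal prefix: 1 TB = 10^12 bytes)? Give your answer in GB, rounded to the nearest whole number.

7.8 TB × 1,000,000,000,000 bytes/TB = 7,800,000,000,000 bytes
1 GB = 1,000,000,000 bytes
7,800,000,000,000 / 1,000,000,000 = 7,800 GB

7,800 GB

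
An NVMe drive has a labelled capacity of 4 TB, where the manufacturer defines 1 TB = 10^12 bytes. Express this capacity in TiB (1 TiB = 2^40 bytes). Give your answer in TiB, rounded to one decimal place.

4 TB = 4 × 10^12 bytes = 4,000,000,000,000 bytes
1 TiB = 1,099,511,627,776 bytes
4,000,000,000,000 / 1,099,511,627,776 = 3.6 TiB

3.6 TiB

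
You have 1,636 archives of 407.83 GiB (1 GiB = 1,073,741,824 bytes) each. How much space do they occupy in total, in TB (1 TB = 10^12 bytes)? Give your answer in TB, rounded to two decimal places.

716.41 TB

Total = 1,636 × 407.83 GiB = 667209.88 GiB
= 667209.88 × 1,073,741,824 bytes = 716,411,153,542,021.12 bytes
1 TB = 1,000,000,000,000 bytes
716,411,153,542,021.12 / 1,000,000,000,000 = 716.41 TB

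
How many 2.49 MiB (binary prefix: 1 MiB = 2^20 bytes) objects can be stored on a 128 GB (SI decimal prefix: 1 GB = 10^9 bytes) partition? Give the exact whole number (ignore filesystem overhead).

Capacity: 128 GB = 128,000,000,000 bytes
Per item: 2.49 MiB = 2,610,954.24 bytes
⌊128,000,000,000 / 2,610,954.24⌋ = 49,024

49,024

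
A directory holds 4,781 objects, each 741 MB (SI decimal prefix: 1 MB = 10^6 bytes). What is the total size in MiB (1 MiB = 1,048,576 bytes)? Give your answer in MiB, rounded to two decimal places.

3,378,602.03 MiB

Total = 4,781 × 741 MB = 3,542,721 MB
= 3,542,721 × 1,000,000 bytes = 3,542,721,000,000 bytes
1 MiB = 1,048,576 bytes
3,542,721,000,000 / 1,048,576 = 3,378,602.03 MiB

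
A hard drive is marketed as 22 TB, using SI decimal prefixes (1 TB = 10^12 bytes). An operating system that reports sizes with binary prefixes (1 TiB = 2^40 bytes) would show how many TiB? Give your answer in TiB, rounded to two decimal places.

22 TB × 1,000,000,000,000 bytes/TB = 22,000,000,000,000 bytes
1 TiB = 2^40 bytes = 1,099,511,627,776 bytes
22,000,000,000,000 / 1,099,511,627,776 = 20.01 TiB

20.01 TiB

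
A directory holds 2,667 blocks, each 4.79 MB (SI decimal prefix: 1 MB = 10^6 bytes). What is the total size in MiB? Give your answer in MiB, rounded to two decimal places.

Total = 2,667 × 4.79 MB = 12774.93 MB
= 12774.93 × 1,000,000 bytes = 12,774,930,000 bytes
1 MiB = 1,048,576 bytes
12,774,930,000 / 1,048,576 = 12,183.12 MiB

12,183.12 MiB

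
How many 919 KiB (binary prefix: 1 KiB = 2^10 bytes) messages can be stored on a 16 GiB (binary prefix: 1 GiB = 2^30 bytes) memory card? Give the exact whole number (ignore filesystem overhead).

Capacity: 16 GiB = 17,179,869,184 bytes
Per item: 919 KiB = 941,056 bytes
⌊17,179,869,184 / 941,056⌋ = 18,255

18,255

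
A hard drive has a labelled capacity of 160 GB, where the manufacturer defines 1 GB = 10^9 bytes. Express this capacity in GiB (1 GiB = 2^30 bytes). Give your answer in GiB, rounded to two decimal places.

160 GB = 160 × 10^9 bytes = 160,000,000,000 bytes
1 GiB = 1,073,741,824 bytes
160,000,000,000 / 1,073,741,824 = 149.01 GiB

149.01 GiB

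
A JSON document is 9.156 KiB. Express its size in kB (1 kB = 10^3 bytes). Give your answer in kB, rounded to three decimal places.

9.156 KiB = 9.156 × 2^10 bytes = 9,375.744 bytes
1 kB = 10^3 bytes = 1,000 bytes
9,375.744 / 1,000 = 9.376 kB

9.376 kB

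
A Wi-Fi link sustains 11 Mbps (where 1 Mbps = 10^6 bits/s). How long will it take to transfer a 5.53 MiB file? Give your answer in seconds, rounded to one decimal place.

4.2 seconds

5.53 MiB = 5,798,625.28 bytes = 46,389,002.24 bits
11 Mbps = 11,000,000 bits/s
time = 46,389,002.24 / 11,000,000 = 4.2 s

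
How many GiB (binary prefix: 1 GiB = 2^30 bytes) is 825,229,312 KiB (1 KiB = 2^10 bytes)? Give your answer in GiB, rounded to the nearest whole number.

787 GiB

825,229,312 KiB × 1,024 bytes/KiB = 845,034,815,488 bytes
1 GiB = 2^30 bytes = 1,073,741,824 bytes
845,034,815,488 / 1,073,741,824 = 787 GiB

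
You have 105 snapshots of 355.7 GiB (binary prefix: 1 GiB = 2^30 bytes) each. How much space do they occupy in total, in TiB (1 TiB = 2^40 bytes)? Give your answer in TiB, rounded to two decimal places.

36.47 TiB

Total = 105 × 355.7 GiB = 37348.5 GiB
= 37348.5 × 1,073,741,824 bytes = 40,102,646,513,664 bytes
1 TiB = 1,099,511,627,776 bytes
40,102,646,513,664 / 1,099,511,627,776 = 36.47 TiB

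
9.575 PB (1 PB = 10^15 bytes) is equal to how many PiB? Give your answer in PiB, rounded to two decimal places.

8.50 PiB

9.575 PB × 1,000,000,000,000,000 bytes/PB = 9,575,000,000,000,000 bytes
1 PiB = 1,125,899,906,842,624 bytes
9,575,000,000,000,000 / 1,125,899,906,842,624 = 8.50 PiB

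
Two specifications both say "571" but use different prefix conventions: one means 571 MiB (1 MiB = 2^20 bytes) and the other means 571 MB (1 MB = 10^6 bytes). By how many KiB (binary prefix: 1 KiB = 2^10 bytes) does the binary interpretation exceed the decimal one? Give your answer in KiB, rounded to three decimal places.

27,086.813 KiB

571 MiB = 571 × 1,048,576 = 598,736,896 bytes
571 MB = 571 × 1,000,000 = 571,000,000 bytes
difference = 27,736,896 bytes
27,736,896 / 1,024 = 27,086.813 KiB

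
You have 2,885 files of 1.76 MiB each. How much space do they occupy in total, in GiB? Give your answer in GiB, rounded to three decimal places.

Total = 2,885 × 1.76 MiB = 5077.6 MiB
= 5077.6 × 1,048,576 bytes = 5,324,249,497.6 bytes
1 GiB = 1,073,741,824 bytes
5,324,249,497.6 / 1,073,741,824 = 4.959 GiB

4.959 GiB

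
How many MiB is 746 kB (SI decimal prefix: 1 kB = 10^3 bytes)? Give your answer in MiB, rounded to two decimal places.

0.71 MiB

746 kB × 1,000 bytes/kB = 746,000 bytes
1 MiB = 2^20 bytes = 1,048,576 bytes
746,000 / 1,048,576 = 0.71 MiB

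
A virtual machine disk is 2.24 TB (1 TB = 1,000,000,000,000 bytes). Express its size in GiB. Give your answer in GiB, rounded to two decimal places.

2,086.16 GiB

2.24 TB × 1,000,000,000,000 bytes/TB = 2,240,000,000,000 bytes
1 GiB = 1,073,741,824 bytes
2,240,000,000,000 / 1,073,741,824 = 2,086.16 GiB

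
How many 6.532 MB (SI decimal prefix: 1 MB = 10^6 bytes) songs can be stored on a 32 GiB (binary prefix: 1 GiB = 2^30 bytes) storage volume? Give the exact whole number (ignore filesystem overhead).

5,260

Capacity: 32 GiB = 34,359,738,368 bytes
Per item: 6.532 MB = 6,532,000 bytes
⌊34,359,738,368 / 6,532,000⌋ = 5,260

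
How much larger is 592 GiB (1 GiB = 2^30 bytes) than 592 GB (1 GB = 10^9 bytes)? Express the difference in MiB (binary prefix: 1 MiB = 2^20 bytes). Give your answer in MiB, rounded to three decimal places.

41,632.805 MiB

592 GiB = 592 × 1,073,741,824 = 635,655,159,808 bytes
592 GB = 592 × 1,000,000,000 = 592,000,000,000 bytes
difference = 43,655,159,808 bytes
43,655,159,808 / 1,048,576 = 41,632.805 MiB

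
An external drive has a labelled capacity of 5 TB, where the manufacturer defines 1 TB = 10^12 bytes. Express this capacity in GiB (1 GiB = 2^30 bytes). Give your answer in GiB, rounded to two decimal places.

5 TB × 1,000,000,000,000 bytes/TB = 5,000,000,000,000 bytes
1 GiB = 1,073,741,824 bytes
5,000,000,000,000 / 1,073,741,824 = 4,656.61 GiB

4,656.61 GiB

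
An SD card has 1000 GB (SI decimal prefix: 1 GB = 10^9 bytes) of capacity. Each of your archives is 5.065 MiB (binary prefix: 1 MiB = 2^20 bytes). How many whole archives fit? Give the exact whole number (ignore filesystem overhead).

188,287

Capacity: 1000 GB = 1,000,000,000,000 bytes
Per item: 5.065 MiB = 5,311,037.44 bytes
⌊1,000,000,000,000 / 5,311,037.44⌋ = 188,287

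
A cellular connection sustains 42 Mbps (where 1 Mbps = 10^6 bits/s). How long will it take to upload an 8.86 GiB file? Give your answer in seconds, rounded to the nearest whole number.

8.86 GiB = 9,513,352,560.64 bytes = 76,106,820,485.12 bits
42 Mbps = 42,000,000 bits/s
time = 76,106,820,485.12 / 42,000,000 = 1,812 s

1,812 seconds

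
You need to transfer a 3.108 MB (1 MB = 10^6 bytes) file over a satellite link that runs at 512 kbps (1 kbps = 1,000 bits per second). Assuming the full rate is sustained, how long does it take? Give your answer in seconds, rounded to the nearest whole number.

3.108 MB = 3,108,000 bytes = 24,864,000 bits
512 kbps = 512,000 bits/s
time = 24,864,000 / 512,000 = 49 s

49 seconds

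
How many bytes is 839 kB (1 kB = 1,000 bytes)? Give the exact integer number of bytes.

839 × 1,000 = 839,000 bytes  (1 kB = 10^3 bytes)

839,000 bytes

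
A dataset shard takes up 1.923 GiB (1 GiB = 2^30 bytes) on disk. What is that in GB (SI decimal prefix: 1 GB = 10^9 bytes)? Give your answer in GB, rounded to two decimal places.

2.06 GB

1.923 GiB × 1,073,741,824 bytes/GiB = 2,064,805,527.552 bytes
1 GB = 10^9 bytes = 1,000,000,000 bytes
2,064,805,527.552 / 1,000,000,000 = 2.06 GB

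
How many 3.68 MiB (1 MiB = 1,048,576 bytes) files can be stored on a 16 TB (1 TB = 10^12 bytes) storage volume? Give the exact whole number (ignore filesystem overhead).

Capacity: 16 TB = 16,000,000,000,000 bytes
Per item: 3.68 MiB = 3,858,759.68 bytes
⌊16,000,000,000,000 / 3,858,759.68⌋ = 4,146,410

4,146,410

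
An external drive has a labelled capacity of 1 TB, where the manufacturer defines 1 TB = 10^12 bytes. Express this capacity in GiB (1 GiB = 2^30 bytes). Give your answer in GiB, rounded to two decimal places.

1 TB × 1,000,000,000,000 bytes/TB = 1,000,000,000,000 bytes
1 GiB = 2^30 bytes = 1,073,741,824 bytes
1,000,000,000,000 / 1,073,741,824 = 931.32 GiB

931.32 GiB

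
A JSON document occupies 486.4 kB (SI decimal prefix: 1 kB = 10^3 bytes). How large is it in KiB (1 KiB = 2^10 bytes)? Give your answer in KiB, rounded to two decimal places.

486.4 kB = 486.4 × 10^3 bytes = 486,400 bytes
1 KiB = 1,024 bytes
486,400 / 1,024 = 475.00 KiB

475.00 KiB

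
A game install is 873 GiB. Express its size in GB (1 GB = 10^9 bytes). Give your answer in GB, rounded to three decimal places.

937.377 GB

873 GiB × 1,073,741,824 bytes/GiB = 937,376,612,352 bytes
1 GB = 1,000,000,000 bytes
937,376,612,352 / 1,000,000,000 = 937.377 GB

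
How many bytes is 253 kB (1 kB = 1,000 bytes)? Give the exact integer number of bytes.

253 × 1,000 = 253,000 bytes

253,000 bytes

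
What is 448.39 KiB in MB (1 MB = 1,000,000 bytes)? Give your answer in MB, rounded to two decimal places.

448.39 KiB = 448.39 × 2^10 bytes = 459,151.36 bytes
1 MB = 1,000,000 bytes
459,151.36 / 1,000,000 = 0.46 MB

0.46 MB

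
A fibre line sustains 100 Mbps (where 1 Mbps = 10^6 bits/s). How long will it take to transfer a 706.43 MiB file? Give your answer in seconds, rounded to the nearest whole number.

59 seconds

706.43 MiB = 740,745,543.68 bytes = 5,925,964,349.44 bits
100 Mbps = 100,000,000 bits/s
time = 5,925,964,349.44 / 100,000,000 = 59 s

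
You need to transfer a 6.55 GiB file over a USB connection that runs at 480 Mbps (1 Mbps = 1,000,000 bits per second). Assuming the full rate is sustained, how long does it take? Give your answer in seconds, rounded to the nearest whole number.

117 seconds

6.55 GiB = 7,033,008,947.2 bytes = 56,264,071,577.6 bits
480 Mbps = 480,000,000 bits/s
time = 56,264,071,577.6 / 480,000,000 = 117 s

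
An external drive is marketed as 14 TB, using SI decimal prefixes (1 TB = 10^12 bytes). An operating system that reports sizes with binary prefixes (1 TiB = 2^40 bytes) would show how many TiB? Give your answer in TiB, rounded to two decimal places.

12.73 TiB

14 TB = 14 × 10^12 bytes = 14,000,000,000,000 bytes
1 TiB = 1,099,511,627,776 bytes
14,000,000,000,000 / 1,099,511,627,776 = 12.73 TiB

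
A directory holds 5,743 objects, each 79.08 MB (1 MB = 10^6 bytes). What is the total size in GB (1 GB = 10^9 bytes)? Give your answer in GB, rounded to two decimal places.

Total = 5,743 × 79.08 MB = 454156.44 MB
= 454156.44 × 1,000,000 bytes = 454,156,440,000 bytes
1 GB = 1,000,000,000 bytes
454,156,440,000 / 1,000,000,000 = 454.16 GB

454.16 GB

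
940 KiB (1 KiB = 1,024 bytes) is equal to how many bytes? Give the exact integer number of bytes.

962,560 bytes

940 × 1,024 = 962,560 bytes  (1 KiB = 2^10 bytes)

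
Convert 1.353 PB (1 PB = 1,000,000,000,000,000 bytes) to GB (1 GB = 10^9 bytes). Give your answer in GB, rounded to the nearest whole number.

1,353,000 GB

1.353 PB = 1.353 × 10^15 bytes = 1,353,000,000,000,000 bytes
1 GB = 1,000,000,000 bytes
1,353,000,000,000,000 / 1,000,000,000 = 1,353,000 GB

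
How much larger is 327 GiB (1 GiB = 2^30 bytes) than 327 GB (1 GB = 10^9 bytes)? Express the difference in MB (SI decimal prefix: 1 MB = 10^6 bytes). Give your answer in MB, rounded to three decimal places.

327 GiB = 327 × 1,073,741,824 = 351,113,576,448 bytes
327 GB = 327 × 1,000,000,000 = 327,000,000,000 bytes
difference = 24,113,576,448 bytes
24,113,576,448 / 1,000,000 = 24,113.576 MB

24,113.576 MB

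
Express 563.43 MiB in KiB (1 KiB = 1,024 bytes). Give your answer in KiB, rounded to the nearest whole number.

563.43 MiB = 563.43 × 2^20 bytes = 590,799,175.68 bytes
1 KiB = 2^10 bytes = 1,024 bytes
590,799,175.68 / 1,024 = 576,952 KiB

576,952 KiB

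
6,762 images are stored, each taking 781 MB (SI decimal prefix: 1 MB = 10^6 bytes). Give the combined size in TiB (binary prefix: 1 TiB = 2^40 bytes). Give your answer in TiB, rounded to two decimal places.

Total = 6,762 × 781 MB = 5,281,122 MB
= 5,281,122 × 1,000,000 bytes = 5,281,122,000,000 bytes
1 TiB = 1,099,511,627,776 bytes
5,281,122,000,000 / 1,099,511,627,776 = 4.80 TiB

4.80 TiB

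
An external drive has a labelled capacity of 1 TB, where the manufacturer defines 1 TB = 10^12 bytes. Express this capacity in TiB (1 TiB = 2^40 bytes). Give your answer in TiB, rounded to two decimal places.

1 TB = 1 × 10^12 bytes = 1,000,000,000,000 bytes
1 TiB = 2^40 bytes = 1,099,511,627,776 bytes
1,000,000,000,000 / 1,099,511,627,776 = 0.91 TiB

0.91 TiB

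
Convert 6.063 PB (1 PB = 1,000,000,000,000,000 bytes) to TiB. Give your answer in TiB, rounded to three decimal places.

6.063 PB = 6.063 × 10^15 bytes = 6,063,000,000,000,000 bytes
1 TiB = 2^40 bytes = 1,099,511,627,776 bytes
6,063,000,000,000,000 / 1,099,511,627,776 = 5,514.266 TiB

5,514.266 TiB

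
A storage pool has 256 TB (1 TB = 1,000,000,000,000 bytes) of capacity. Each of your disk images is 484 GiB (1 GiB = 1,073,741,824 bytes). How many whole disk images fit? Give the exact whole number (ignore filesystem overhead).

Capacity: 256 TB = 256,000,000,000,000 bytes
Per item: 484 GiB = 519,691,042,816 bytes
⌊256,000,000,000,000 / 519,691,042,816⌋ = 492

492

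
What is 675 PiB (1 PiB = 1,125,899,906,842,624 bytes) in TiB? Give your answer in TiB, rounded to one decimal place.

675 PiB × 1,125,899,906,842,624 bytes/PiB = 759,982,437,118,771,200 bytes
1 TiB = 1,099,511,627,776 bytes
759,982,437,118,771,200 / 1,099,511,627,776 = 691,200.0 TiB

691,200.0 TiB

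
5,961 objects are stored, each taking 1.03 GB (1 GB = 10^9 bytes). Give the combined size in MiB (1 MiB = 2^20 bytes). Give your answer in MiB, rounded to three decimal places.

Total = 5,961 × 1.03 GB = 6139.83 GB
= 6139.83 × 1,000,000,000 bytes = 6,139,830,000,000 bytes
1 MiB = 1,048,576 bytes
6,139,830,000,000 / 1,048,576 = 5,855,398.178 MiB

5,855,398.178 MiB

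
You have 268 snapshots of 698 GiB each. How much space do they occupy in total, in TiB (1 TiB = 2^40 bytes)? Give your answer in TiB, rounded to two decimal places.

182.68 TiB

Total = 268 × 698 GiB = 187,064 GiB
= 187,064 × 1,073,741,824 bytes = 200,858,440,564,736 bytes
1 TiB = 1,099,511,627,776 bytes
200,858,440,564,736 / 1,099,511,627,776 = 182.68 TiB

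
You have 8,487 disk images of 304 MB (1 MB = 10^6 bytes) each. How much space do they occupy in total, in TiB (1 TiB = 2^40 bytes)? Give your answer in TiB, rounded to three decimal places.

2.347 TiB

Total = 8,487 × 304 MB = 2,580,048 MB
= 2,580,048 × 1,000,000 bytes = 2,580,048,000,000 bytes
1 TiB = 1,099,511,627,776 bytes
2,580,048,000,000 / 1,099,511,627,776 = 2.347 TiB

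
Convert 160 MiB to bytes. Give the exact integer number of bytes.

160 × 1,048,576 = 167,772,160 bytes  (1 MiB = 2^20 bytes)

167,772,160 bytes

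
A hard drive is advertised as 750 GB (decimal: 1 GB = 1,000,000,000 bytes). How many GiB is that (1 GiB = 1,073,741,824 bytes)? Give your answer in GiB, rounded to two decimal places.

698.49 GiB

750 GB × 1,000,000,000 bytes/GB = 750,000,000,000 bytes
1 GiB = 2^30 bytes = 1,073,741,824 bytes
750,000,000,000 / 1,073,741,824 = 698.49 GiB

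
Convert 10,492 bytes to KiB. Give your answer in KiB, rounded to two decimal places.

10,492 bytes given.
1 KiB = 1,024 bytes
10,492 / 1,024 = 10.25 KiB

10.25 KiB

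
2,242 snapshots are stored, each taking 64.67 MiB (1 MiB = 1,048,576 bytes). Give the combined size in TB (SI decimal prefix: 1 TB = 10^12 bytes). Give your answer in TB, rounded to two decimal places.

Total = 2,242 × 64.67 MiB = 144990.14 MiB
= 144990.14 × 1,048,576 bytes = 152,033,181,040.64 bytes
1 TB = 1,000,000,000,000 bytes
152,033,181,040.64 / 1,000,000,000,000 = 0.15 TB

0.15 TB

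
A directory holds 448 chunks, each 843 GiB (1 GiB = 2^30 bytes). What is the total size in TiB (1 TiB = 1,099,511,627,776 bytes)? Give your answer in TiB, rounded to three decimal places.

Total = 448 × 843 GiB = 377,664 GiB
= 377,664 × 1,073,741,824 bytes = 405,513,632,219,136 bytes
1 TiB = 1,099,511,627,776 bytes
405,513,632,219,136 / 1,099,511,627,776 = 368.813 TiB

368.813 TiB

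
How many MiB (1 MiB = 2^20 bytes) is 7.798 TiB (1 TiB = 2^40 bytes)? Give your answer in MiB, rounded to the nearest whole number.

8,176,796 MiB

7.798 TiB × 1,099,511,627,776 bytes/TiB = 8,573,991,673,397.248 bytes
1 MiB = 1,048,576 bytes
8,573,991,673,397.248 / 1,048,576 = 8,176,796 MiB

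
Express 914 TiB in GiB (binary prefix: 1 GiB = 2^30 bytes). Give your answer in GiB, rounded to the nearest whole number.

935,936 GiB

914 TiB × 1,099,511,627,776 bytes/TiB = 1,004,953,627,787,264 bytes
1 GiB = 1,073,741,824 bytes
1,004,953,627,787,264 / 1,073,741,824 = 935,936 GiB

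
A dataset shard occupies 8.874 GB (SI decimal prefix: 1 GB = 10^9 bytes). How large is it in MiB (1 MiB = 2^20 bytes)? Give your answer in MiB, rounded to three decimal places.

8,462.906 MiB

8.874 GB = 8.874 × 10^9 bytes = 8,874,000,000 bytes
1 MiB = 2^20 bytes = 1,048,576 bytes
8,874,000,000 / 1,048,576 = 8,462.906 MiB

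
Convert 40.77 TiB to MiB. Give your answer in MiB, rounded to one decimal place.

42,750,443.5 MiB

40.77 TiB × 1,099,511,627,776 bytes/TiB = 44,827,089,064,427.52 bytes
1 MiB = 2^20 bytes = 1,048,576 bytes
44,827,089,064,427.52 / 1,048,576 = 42,750,443.5 MiB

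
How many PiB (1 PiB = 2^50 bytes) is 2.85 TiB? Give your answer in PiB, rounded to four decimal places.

2.85 TiB × 1,099,511,627,776 bytes/TiB = 3,133,608,139,161.6 bytes
1 PiB = 1,125,899,906,842,624 bytes
3,133,608,139,161.6 / 1,125,899,906,842,624 = 0.0028 PiB

0.0028 PiB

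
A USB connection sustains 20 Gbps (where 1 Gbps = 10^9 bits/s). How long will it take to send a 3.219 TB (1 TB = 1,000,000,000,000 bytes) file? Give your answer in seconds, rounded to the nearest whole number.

3.219 TB = 3,219,000,000,000 bytes = 25,752,000,000,000 bits
20 Gbps = 20,000,000,000 bits/s
time = 25,752,000,000,000 / 20,000,000,000 = 1,288 s

1,288 seconds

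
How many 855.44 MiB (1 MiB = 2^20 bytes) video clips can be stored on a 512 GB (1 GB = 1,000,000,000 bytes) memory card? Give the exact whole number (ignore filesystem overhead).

Capacity: 512 GB = 512,000,000,000 bytes
Per item: 855.44 MiB = 896,993,853.44 bytes
⌊512,000,000,000 / 896,993,853.44⌋ = 570

570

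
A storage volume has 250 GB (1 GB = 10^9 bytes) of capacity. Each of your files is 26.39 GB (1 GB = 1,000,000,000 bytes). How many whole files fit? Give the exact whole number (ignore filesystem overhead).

Capacity: 250 GB = 250,000,000,000 bytes
Per item: 26.39 GB = 26,390,000,000 bytes
⌊250,000,000,000 / 26,390,000,000⌋ = 9

9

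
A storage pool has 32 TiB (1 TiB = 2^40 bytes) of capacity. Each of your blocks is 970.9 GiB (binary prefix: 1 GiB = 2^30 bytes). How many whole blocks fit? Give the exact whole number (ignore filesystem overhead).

Capacity: 32 TiB = 35,184,372,088,832 bytes
Per item: 970.9 GiB = 1,042,495,936,921.6 bytes
⌊35,184,372,088,832 / 1,042,495,936,921.6⌋ = 33

33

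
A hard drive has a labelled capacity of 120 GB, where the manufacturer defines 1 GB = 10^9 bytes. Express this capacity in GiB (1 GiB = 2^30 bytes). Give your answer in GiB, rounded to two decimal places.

111.76 GiB

120 GB = 120 × 10^9 bytes = 120,000,000,000 bytes
1 GiB = 2^30 bytes = 1,073,741,824 bytes
120,000,000,000 / 1,073,741,824 = 111.76 GiB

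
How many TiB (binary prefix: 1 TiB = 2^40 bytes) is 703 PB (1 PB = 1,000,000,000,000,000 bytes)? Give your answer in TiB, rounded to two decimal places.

703 PB = 703 × 10^15 bytes = 703,000,000,000,000,000 bytes
1 TiB = 2^40 bytes = 1,099,511,627,776 bytes
703,000,000,000,000,000 / 1,099,511,627,776 = 639,374.78 TiB

639,374.78 TiB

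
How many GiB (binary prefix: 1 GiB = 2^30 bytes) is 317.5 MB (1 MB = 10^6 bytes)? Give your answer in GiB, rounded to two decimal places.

317.5 MB × 1,000,000 bytes/MB = 317,500,000 bytes
1 GiB = 2^30 bytes = 1,073,741,824 bytes
317,500,000 / 1,073,741,824 = 0.30 GiB

0.30 GiB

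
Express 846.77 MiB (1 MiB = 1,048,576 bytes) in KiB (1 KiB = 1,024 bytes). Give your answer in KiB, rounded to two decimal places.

846.77 MiB × 1,048,576 bytes/MiB = 887,902,699.52 bytes
1 KiB = 2^10 bytes = 1,024 bytes
887,902,699.52 / 1,024 = 867,092.48 KiB

867,092.48 KiB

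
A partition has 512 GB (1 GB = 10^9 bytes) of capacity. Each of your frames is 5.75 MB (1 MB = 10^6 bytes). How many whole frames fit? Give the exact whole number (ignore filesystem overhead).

Capacity: 512 GB = 512,000,000,000 bytes
Per item: 5.75 MB = 5,750,000 bytes
⌊512,000,000,000 / 5,750,000⌋ = 89,043

89,043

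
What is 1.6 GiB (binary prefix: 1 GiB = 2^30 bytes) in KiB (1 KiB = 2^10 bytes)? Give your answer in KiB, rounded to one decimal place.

1,677,721.6 KiB

1.6 GiB = 1.6 × 2^30 bytes = 1,717,986,918.4 bytes
1 KiB = 1,024 bytes
1,717,986,918.4 / 1,024 = 1,677,721.6 KiB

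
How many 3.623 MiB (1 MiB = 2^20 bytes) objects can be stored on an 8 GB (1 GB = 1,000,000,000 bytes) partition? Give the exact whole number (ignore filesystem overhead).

Capacity: 8 GB = 8,000,000,000 bytes
Per item: 3.623 MiB = 3,798,990.848 bytes
⌊8,000,000,000 / 3,798,990.848⌋ = 2,105

2,105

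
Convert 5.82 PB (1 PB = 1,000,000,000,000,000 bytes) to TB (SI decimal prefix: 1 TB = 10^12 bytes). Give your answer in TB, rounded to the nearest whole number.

5,820 TB

5.82 PB = 5.82 × 10^15 bytes = 5,820,000,000,000,000 bytes
1 TB = 1,000,000,000,000 bytes
5,820,000,000,000,000 / 1,000,000,000,000 = 5,820 TB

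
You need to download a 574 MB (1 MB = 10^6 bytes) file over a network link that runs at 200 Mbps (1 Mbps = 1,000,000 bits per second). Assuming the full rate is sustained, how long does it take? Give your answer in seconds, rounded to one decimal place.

574 MB = 574,000,000 bytes = 4,592,000,000 bits
200 Mbps = 200,000,000 bits/s
time = 4,592,000,000 / 200,000,000 = 23.0 s

23.0 seconds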